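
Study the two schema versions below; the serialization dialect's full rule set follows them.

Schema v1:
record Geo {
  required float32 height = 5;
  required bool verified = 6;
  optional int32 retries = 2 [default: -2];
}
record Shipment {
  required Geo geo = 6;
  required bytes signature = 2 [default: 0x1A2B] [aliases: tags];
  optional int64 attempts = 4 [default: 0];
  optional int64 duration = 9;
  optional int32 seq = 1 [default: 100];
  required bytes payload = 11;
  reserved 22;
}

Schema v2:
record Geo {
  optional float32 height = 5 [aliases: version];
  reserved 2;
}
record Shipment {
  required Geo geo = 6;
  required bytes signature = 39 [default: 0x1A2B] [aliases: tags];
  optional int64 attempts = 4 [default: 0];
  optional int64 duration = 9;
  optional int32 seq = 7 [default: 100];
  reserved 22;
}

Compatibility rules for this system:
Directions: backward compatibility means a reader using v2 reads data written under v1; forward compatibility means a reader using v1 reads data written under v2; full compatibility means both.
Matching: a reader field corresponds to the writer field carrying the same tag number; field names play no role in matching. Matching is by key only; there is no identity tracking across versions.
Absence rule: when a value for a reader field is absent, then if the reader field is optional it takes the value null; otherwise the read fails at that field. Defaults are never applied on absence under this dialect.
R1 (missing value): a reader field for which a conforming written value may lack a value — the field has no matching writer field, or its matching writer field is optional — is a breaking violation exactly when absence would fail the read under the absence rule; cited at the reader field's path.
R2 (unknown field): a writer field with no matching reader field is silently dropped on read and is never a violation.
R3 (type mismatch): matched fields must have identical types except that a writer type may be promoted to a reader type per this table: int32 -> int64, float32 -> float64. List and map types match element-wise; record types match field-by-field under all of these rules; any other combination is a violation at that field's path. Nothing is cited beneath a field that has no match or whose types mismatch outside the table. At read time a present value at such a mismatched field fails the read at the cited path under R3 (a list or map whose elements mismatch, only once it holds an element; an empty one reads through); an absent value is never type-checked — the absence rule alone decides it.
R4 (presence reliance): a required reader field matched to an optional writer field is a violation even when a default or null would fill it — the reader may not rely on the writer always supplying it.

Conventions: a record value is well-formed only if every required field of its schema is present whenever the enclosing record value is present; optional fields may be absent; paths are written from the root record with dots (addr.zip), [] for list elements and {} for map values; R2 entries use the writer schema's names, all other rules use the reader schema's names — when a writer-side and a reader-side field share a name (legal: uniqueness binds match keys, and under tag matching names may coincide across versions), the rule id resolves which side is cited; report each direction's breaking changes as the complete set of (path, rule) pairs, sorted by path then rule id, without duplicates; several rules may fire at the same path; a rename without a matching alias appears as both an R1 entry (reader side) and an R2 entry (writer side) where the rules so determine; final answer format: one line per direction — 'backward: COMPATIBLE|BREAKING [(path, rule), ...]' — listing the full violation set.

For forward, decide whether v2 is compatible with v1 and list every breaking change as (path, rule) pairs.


forward: BREAKING [(geo.height, R1), (geo.height, R4), (geo.verified, R1), (payload, R1), (signature, R1)]

arrows below run writer -> reader for Shipment
forward pass over Shipment, reader schema v1, writer schema v2:
  Geo -> Geo, writer required: geo aligns to geo
  no writer field matches reader signature
  int64 -> int64, writer optional: attempts aligns to attempts
  int64 -> int64, writer optional: duration aligns to duration
  no writer field matches reader seq
  no writer field matches reader payload
  leftover writer field: signature
  leftover writer field: seq
  float32 -> float32, writer optional: geo.height aligns to geo.height
  no writer field matches reader geo.verified
  no writer field matches reader geo.retries
  R1 fires at geo.height
  R4 fires at geo.height
  R1 fires at geo.verified
  R1 fires at payload
  R1 fires at signature
  forward on Shipment therefore BREAKING (5)
remaining Shipment differences; none change what is asked:
  field seq in record Shipment: tag 1 changed to 7 -> no rule fires on it in Shipment's dialect; the asked verdict holds
  removed field retries from record Geo (its key 2 joins the reserved list) -> no rule fires on it in Shipment's dialect; the asked verdict holds


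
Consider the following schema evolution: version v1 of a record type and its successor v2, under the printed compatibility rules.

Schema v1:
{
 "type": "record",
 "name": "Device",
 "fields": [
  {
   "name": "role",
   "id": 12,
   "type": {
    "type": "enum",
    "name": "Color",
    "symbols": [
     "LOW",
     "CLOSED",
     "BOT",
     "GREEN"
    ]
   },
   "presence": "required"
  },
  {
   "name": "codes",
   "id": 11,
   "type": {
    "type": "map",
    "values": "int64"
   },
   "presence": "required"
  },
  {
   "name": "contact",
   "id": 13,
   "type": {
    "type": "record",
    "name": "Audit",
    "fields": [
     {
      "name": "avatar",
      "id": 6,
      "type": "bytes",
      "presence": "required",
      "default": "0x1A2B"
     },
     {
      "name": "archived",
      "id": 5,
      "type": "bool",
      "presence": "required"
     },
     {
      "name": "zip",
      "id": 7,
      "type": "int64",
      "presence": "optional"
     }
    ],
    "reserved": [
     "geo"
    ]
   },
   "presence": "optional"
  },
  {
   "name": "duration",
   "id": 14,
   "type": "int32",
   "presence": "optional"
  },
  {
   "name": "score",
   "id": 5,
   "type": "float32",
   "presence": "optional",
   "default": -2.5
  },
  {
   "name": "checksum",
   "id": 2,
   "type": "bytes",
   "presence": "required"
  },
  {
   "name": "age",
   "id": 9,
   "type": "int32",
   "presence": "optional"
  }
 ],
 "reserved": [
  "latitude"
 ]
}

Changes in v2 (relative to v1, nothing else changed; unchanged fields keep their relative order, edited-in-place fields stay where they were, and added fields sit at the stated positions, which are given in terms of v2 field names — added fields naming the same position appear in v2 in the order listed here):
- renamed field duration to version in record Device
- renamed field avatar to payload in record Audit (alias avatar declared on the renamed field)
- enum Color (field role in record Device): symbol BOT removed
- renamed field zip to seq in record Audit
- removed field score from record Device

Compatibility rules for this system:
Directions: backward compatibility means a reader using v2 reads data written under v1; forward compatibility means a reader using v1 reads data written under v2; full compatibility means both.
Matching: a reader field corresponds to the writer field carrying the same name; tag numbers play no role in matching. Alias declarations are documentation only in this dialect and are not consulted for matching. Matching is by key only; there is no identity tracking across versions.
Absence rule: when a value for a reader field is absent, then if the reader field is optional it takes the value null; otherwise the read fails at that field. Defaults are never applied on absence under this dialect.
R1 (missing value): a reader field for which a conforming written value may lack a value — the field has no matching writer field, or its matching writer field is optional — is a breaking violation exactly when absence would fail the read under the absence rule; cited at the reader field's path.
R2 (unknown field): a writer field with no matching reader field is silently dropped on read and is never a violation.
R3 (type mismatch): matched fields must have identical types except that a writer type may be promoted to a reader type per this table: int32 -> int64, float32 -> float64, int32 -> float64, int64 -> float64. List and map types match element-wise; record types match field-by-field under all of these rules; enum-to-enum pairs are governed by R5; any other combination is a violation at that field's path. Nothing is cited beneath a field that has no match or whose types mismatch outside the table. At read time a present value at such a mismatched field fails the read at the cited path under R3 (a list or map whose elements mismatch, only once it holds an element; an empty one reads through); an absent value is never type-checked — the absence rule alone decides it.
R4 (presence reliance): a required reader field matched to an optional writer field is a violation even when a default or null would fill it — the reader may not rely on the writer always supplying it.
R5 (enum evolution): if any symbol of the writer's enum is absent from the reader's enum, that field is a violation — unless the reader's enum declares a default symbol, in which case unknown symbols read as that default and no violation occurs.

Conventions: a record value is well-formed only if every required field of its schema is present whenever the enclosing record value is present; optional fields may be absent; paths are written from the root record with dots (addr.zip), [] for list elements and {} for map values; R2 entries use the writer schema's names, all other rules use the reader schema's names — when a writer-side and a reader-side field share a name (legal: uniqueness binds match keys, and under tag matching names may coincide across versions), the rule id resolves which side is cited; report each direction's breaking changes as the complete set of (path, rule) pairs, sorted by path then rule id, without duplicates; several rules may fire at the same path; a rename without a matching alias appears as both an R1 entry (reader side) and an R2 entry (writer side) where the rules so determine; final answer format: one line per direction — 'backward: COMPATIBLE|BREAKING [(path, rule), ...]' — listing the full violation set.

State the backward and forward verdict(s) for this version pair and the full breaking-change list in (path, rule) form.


in Device below, arrows point writer -> reader
backward for Device (reader v2, writer v1):
  Color -> Color, writer required: role aligns to role
  map<string, int64> -> map<string, int64>, writer required: codes aligns to codes
  Audit -> Audit, writer optional: contact aligns to contact
  no writer field matches reader version
  bytes -> bytes, writer required: checksum aligns to checksum
  int32 -> int32, writer optional: age aligns to age
  writer duration: unknown to reader
  writer score: unknown to reader
  no writer field matches reader contact.payload
  bool -> bool, writer required: contact.archived aligns to contact.archived
  no writer field matches reader contact.seq
  writer contact.avatar: unknown to reader
  writer contact.zip: unknown to reader
  breaking: (contact.payload, R1)
  breaking: (role, R5)
  => 2 violation(s): backward is BREAKING for Device
forward for Device (reader v1, writer v2):
  Color -> Color, writer required: role aligns to role
  map<string, int64> -> map<string, int64>, writer required: codes aligns to codes
  Audit -> Audit, writer optional: contact aligns to contact
  no writer field matches reader duration
  no writer field matches reader score
  bytes -> bytes, writer required: checksum aligns to checksum
  int32 -> int32, writer optional: age aligns to age
  writer version: unknown to reader
  no writer field matches reader contact.avatar
  bool -> bool, writer required: contact.archived aligns to contact.archived
  no writer field matches reader contact.zip
  writer contact.payload: unknown to reader
  writer contact.seq: unknown to reader
  breaking: (contact.avatar, R1)
  => 1 violation(s): forward is BREAKING for Device

backward: BREAKING [(contact.payload, R1), (role, R5)]; forward: BREAKING [(contact.avatar, R1)]


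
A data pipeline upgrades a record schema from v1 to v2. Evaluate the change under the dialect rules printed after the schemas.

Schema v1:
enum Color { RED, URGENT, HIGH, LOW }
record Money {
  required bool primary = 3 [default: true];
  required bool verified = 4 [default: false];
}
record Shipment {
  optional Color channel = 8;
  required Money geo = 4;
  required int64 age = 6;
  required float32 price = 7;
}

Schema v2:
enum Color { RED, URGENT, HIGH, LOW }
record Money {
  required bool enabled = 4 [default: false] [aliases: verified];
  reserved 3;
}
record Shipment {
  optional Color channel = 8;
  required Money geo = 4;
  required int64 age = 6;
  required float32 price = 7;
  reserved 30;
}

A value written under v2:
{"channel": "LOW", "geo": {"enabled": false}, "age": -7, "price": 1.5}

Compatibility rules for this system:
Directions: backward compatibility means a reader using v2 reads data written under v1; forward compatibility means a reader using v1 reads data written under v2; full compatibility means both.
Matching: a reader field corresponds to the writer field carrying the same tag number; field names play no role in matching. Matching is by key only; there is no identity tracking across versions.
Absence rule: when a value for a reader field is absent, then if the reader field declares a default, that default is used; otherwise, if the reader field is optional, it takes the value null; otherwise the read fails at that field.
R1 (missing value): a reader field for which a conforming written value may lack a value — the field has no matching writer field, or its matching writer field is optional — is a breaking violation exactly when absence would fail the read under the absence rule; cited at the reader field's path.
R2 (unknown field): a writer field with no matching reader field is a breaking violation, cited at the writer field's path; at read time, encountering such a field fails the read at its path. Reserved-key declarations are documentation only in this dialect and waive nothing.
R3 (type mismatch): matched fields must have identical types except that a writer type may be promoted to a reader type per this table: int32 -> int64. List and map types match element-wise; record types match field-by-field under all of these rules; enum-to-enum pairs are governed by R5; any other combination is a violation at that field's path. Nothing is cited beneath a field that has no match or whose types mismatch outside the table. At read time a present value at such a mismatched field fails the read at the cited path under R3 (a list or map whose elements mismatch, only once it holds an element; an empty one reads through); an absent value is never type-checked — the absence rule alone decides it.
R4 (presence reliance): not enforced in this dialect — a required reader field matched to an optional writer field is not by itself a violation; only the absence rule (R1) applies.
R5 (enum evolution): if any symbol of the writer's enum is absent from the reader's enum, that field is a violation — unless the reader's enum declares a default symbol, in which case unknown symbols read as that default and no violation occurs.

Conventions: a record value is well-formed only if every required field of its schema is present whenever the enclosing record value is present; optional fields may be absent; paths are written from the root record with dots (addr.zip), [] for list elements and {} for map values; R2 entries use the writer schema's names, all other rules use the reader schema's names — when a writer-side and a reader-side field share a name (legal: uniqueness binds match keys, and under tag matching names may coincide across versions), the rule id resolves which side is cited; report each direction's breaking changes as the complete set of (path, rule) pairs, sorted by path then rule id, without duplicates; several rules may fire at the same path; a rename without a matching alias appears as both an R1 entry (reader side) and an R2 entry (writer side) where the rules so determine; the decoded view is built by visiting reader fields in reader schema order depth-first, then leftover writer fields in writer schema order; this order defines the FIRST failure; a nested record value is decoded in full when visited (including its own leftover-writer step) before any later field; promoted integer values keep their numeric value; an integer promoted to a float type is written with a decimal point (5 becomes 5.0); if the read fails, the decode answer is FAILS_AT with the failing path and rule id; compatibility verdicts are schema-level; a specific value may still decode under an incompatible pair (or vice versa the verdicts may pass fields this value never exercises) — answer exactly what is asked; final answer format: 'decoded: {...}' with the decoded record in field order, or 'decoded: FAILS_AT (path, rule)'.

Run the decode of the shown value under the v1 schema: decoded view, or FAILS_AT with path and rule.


decoded: {"channel": "LOW", "geo": {"primary": true, "verified": false}, "age": -7, "price": 1.5}

in Shipment below, arrows point writer -> reader
migrating the Shipment value to v1:
  channel := "LOW"
  geo.primary := true (no value, default fills)
  geo.verified := false (from writer enabled)
  age := -7
  price := 1.5
  => decoded: {"channel": "LOW", "geo": {"primary": true, "verified": false}, "age": -7, "price": 1.5}
diffs on Shipment not affecting the asked answer:
  removed field primary from record Money (its key 3 joins the reserved list) -> a verdict-level change on Shipment — the shown value reads the same
  renamed field verified to enabled in record Money (alias verified declared on the renamed field) -> fires no rule on Shipment under this dialect and leaves the result unchanged


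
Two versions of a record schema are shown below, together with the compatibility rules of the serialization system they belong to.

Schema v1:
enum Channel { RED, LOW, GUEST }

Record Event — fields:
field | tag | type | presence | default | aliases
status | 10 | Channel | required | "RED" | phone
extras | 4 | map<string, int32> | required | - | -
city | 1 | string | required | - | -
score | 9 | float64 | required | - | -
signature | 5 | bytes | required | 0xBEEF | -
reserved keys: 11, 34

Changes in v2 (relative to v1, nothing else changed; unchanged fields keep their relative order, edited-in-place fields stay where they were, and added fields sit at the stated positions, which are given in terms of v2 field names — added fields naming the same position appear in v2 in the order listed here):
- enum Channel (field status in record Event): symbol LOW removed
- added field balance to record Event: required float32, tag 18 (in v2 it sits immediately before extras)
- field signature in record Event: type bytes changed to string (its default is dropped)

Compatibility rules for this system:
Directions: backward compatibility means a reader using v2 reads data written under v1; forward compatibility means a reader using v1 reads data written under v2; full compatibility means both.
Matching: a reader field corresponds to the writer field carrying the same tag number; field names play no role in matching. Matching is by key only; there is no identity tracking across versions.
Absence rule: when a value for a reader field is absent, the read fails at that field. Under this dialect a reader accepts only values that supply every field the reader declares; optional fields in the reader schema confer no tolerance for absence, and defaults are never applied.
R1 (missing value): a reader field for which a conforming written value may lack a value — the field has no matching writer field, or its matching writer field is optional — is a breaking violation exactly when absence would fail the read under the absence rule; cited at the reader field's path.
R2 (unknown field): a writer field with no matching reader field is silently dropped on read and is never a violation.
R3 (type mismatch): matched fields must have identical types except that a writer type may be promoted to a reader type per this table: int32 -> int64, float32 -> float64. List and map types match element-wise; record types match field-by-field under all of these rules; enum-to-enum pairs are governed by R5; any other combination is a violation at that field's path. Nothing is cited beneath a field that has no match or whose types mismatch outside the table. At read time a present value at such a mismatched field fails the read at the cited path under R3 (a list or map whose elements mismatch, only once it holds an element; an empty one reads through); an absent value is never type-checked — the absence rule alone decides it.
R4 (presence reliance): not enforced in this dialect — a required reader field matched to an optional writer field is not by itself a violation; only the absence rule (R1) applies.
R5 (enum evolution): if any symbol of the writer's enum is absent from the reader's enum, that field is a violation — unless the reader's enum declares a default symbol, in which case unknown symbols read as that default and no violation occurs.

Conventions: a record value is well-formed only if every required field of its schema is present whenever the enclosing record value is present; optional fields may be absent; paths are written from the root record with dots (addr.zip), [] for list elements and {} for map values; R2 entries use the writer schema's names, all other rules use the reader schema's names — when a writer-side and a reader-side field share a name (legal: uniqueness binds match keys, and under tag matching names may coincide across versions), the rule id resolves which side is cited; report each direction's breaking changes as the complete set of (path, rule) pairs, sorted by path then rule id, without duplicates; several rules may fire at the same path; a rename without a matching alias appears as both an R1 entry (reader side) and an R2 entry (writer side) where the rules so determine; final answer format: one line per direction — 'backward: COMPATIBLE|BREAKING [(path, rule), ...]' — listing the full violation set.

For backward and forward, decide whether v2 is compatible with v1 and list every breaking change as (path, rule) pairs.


arrows below run writer -> reader for Event
backward for Event (reader v2, writer v1):
  status: paired with writer status (Channel -> Channel; writer required)
  balance has no writer counterpart
  extras: paired with writer extras (map<string, int32> -> map<string, int32>; writer required)
  city: paired with writer city (string -> string; writer required)
  score: paired with writer score (float64 -> float64; writer required)
  signature: paired with writer signature (bytes -> string; writer required)
  breaking: (balance, R1)
  breaking: (signature, R3)
  breaking: (status, R5)
  => backward: BREAKING (3)
forward for Event (reader v1, writer v2):
  status: paired with writer status (Channel -> Channel; writer required)
  extras: paired with writer extras (map<string, int32> -> map<string, int32>; writer required)
  city: paired with writer city (string -> string; writer required)
  score: paired with writer score (float64 -> float64; writer required)
  signature: paired with writer signature (string -> bytes; writer required)
  writer field balance has no reader counterpart
  breaking: (signature, R3)
  => forward: BREAKING (1)

backward: BREAKING [(balance, R1), (signature, R3), (status, R5)]; forward: BREAKING [(signature, R3)]


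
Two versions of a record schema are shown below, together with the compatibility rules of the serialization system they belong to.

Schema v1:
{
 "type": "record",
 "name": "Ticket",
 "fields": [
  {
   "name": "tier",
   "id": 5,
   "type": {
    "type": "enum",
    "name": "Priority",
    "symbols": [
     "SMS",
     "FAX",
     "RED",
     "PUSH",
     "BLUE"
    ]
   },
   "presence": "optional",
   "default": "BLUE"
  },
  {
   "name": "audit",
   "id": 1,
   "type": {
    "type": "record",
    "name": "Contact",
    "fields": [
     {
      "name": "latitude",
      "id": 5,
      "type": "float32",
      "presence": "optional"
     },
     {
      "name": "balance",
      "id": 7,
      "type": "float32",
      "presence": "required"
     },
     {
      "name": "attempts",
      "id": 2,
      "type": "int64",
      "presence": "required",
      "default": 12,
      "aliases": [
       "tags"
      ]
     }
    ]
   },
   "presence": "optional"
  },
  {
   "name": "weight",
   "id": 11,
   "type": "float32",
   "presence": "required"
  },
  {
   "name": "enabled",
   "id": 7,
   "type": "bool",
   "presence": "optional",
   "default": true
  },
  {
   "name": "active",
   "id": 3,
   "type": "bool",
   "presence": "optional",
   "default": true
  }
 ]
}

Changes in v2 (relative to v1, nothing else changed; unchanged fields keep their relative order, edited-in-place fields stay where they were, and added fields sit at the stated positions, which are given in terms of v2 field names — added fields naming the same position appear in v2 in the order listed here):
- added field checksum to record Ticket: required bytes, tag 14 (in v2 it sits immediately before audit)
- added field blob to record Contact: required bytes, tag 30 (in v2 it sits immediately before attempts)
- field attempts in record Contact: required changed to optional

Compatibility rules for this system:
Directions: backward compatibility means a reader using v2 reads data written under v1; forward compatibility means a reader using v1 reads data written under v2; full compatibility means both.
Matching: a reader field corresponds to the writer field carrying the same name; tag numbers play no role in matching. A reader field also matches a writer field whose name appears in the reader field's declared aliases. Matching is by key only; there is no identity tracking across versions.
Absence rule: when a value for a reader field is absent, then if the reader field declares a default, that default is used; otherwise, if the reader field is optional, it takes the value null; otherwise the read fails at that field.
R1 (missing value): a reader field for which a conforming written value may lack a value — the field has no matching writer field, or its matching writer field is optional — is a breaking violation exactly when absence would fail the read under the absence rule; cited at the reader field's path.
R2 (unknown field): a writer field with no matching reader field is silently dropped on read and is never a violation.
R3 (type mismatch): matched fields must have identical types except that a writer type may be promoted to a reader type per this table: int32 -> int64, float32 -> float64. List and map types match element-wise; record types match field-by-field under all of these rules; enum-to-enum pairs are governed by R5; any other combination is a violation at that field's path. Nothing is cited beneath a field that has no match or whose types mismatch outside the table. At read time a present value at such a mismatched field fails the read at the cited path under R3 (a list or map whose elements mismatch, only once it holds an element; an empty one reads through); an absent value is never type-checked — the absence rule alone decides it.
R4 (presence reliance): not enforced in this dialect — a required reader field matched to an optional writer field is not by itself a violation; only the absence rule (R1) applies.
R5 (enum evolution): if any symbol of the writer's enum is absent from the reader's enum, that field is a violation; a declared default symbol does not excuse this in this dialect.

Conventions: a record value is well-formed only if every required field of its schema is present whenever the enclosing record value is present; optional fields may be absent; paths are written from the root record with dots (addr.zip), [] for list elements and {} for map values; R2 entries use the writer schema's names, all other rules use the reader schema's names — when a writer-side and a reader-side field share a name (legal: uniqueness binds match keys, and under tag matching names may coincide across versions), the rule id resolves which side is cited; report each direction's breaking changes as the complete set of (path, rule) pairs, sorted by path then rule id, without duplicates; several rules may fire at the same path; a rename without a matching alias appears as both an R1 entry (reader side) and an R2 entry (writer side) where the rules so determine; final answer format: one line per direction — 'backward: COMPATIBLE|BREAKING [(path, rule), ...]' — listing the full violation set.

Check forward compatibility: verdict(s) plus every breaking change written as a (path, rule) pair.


each type pair in Ticket: writer, then reader
forward pass over Ticket, reader schema v1, writer schema v2:
  tier: Priority -> Priority, writer optional; from tier
  audit: Contact -> Contact, writer optional; from audit
  weight: float32 -> float32, writer required; from weight
  enabled: bool -> bool, writer optional; from enabled
  active: bool -> bool, writer optional; from active
  writer checksum: unknown to reader
  audit.latitude: float32 -> float32, writer optional; from audit.latitude
  audit.balance: float32 -> float32, writer required; from audit.balance
  audit.attempts: int64 -> int64, writer optional; from audit.attempts
  writer audit.blob: unknown to reader
  => forward verdict for Ticket: COMPATIBLE, no violations
ruling out the remaining Ticket differences:
  added field blob to record Contact: required bytes, tag 30 (in v2 it sits immediately before attempts) -> its effect on Ticket is confined to the backward direction, not asked
  added field checksum to record Ticket: required bytes, tag 14 (in v2 it sits immediately before audit) -> its effect on Ticket is confined to the backward direction, not asked
  field attempts in record Contact: required changed to optional -> fires no rule on Ticket, leaving the asked answer as it is

forward: COMPATIBLE []


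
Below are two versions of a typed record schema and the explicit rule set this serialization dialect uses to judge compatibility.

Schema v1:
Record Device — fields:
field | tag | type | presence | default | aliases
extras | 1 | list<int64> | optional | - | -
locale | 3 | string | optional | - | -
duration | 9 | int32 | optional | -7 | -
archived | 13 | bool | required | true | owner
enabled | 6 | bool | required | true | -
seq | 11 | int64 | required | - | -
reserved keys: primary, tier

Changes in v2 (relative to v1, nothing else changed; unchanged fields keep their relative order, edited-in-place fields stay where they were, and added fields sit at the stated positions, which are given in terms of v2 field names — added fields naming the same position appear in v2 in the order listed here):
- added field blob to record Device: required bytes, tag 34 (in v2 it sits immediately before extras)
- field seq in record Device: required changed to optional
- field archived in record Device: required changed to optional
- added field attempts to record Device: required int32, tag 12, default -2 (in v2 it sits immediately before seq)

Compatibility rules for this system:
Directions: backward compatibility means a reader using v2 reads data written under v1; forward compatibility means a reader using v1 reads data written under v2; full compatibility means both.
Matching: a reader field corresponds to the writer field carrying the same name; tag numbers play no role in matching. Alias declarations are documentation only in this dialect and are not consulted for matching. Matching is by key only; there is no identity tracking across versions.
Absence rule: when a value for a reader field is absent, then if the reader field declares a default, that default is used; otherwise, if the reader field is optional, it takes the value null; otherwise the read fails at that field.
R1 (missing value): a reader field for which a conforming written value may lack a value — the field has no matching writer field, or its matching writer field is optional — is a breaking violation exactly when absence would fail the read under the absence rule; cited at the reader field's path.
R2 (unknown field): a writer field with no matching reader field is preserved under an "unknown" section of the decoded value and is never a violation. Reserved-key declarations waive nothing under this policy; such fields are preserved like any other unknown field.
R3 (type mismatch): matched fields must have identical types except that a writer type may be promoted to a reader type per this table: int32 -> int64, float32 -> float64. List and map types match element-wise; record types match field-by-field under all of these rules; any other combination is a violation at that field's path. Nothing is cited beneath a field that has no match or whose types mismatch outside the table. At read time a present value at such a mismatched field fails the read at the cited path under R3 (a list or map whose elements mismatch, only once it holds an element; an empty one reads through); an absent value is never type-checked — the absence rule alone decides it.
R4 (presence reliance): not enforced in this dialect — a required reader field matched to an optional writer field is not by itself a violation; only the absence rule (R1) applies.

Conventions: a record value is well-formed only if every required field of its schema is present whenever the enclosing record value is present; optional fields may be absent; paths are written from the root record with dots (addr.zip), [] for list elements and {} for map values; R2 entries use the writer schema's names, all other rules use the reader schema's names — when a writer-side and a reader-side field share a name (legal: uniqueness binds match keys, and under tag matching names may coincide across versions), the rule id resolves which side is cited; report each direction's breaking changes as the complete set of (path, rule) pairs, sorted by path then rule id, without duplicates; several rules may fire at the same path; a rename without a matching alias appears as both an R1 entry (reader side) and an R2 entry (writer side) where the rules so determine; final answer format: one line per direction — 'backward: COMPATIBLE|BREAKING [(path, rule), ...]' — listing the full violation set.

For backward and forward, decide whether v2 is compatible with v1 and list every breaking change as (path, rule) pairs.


the writer's type comes first in each Device pair
checking backward for Device: reader v2 against writer v1:
  blob: no writer-side match
  extras <- extras (list<int64> -> list<int64>, writer optional)
  locale <- locale (string -> string, writer optional)
  duration <- duration (int32 -> int32, writer optional)
  archived <- archived (bool -> bool, writer required)
  enabled <- enabled (bool -> bool, writer required)
  attempts: no writer-side match
  seq <- seq (int64 -> int64, writer required)
  violation R1 at blob
  => 1 violation(s): backward is BREAKING for Device
checking forward for Device: reader v1 against writer v2:
  extras <- extras (list<int64> -> list<int64>, writer optional)
  locale <- locale (string -> string, writer optional)
  duration <- duration (int32 -> int32, writer optional)
  archived <- archived (bool -> bool, writer optional)
  enabled <- enabled (bool -> bool, writer required)
  seq <- seq (int64 -> int64, writer optional)
  writer blob: unknown to reader
  writer attempts: unknown to reader
  violation R1 at seq
  => 1 violation(s): forward is BREAKING for Device

backward: BREAKING [(blob, R1)]; forward: BREAKING [(seq, R1)]


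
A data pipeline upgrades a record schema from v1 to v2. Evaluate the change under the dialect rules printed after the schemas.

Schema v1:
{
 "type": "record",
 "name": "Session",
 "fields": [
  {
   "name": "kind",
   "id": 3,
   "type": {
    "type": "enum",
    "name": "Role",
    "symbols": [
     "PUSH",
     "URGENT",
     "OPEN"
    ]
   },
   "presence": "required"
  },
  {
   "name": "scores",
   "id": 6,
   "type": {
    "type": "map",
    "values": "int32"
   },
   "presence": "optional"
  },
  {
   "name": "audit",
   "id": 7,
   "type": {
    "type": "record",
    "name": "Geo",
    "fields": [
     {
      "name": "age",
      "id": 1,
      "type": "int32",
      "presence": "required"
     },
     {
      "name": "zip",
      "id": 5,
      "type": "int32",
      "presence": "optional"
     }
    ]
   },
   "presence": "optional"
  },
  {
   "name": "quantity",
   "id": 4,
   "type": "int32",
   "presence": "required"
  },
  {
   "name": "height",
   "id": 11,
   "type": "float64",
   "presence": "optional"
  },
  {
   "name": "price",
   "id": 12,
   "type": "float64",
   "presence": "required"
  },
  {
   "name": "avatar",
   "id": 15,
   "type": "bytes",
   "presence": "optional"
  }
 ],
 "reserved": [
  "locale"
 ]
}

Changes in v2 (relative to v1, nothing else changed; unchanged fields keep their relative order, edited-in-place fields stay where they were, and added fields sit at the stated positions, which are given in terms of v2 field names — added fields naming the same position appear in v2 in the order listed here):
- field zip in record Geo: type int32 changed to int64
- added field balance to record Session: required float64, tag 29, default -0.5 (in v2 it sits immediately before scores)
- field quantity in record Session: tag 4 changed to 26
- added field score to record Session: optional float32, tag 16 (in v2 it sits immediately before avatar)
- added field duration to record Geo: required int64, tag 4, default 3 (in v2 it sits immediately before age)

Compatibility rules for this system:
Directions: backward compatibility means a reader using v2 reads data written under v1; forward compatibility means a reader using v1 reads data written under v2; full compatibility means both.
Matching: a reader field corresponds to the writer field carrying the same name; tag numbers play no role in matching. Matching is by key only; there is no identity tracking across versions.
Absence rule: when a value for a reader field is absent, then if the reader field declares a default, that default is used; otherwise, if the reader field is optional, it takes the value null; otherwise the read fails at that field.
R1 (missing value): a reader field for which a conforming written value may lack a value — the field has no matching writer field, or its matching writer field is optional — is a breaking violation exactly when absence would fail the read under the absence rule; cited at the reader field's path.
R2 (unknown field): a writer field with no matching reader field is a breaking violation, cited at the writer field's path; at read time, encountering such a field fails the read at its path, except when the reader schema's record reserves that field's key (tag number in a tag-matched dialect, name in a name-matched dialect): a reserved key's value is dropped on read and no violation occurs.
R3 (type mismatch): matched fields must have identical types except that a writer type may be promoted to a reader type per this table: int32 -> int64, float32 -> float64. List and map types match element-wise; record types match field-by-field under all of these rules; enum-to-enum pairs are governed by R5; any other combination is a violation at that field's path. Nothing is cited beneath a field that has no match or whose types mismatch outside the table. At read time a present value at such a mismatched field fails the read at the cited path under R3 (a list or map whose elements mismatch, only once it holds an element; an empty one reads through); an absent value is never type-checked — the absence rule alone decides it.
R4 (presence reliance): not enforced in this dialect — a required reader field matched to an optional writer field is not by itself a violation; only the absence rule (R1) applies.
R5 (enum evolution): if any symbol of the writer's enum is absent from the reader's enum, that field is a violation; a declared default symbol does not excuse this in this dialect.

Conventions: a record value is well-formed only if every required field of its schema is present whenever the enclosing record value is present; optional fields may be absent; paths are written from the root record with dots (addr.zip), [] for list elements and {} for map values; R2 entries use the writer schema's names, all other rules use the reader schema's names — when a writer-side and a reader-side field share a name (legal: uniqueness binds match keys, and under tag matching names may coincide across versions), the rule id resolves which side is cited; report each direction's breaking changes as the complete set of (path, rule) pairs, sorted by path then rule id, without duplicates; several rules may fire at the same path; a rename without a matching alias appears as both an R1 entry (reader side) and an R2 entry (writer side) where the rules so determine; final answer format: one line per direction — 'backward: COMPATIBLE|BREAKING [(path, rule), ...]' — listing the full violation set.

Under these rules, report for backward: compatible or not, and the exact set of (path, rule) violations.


backward: COMPATIBLE []

in Session below, arrows point writer -> reader
checking backward for Session: reader v2 against writer v1:
  kind: paired with writer kind (Role -> Role; writer required)
  balance: no writer-side match
  scores: paired with writer scores (map<string, int32> -> map<string, int32>; writer optional)
  audit: paired with writer audit (Geo -> Geo; writer optional)
  quantity: paired with writer quantity (int32 -> int32; writer required)
  height: paired with writer height (float64 -> float64; writer optional)
  price: paired with writer price (float64 -> float64; writer required)
  score: no writer-side match
  avatar: paired with writer avatar (bytes -> bytes; writer optional)
  audit.duration: no writer-side match
  audit.age: paired with writer audit.age (int32 -> int32; writer required)
  audit.zip: paired with writer audit.zip (int32 -> int64; writer optional)
  nothing fires on Session: backward is COMPATIBLE
diffs on Session not affecting the asked answer:
  field zip in record Geo: type int32 changed to int64 -> its effect on Session is confined to the forward direction, not asked
  added field duration to record Geo: required int64, tag 4, default 3 (in v2 it sits immediately before age) -> its effect on Session is confined to the forward direction, not asked
  field quantity in record Session: tag 4 changed to 26 -> no rule fires on it in Session's dialect; the asked verdict holds
  added field balance to record Session: required float64, tag 29, default -0.5 (in v2 it sits immediately before scores) -> its effect on Session is confined to the forward direction, not asked
  added field score to record Session: optional float32, tag 16 (in v2 it sits immediately before avatar) -> its effect on Session is confined to the forward direction, not asked
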